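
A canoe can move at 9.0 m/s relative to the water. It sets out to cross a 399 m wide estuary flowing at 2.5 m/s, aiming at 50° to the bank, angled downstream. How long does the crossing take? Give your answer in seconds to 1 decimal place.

The component of the canoe's velocity perpendicular to the bank is 9.0 × sin 50° = 6.894 m/s.
Only the cross-stream component determines the crossing time; the current contributes nothing perpendicular to the bank.
Time = 399 / 6.894 = 57.873 s.

57.9 s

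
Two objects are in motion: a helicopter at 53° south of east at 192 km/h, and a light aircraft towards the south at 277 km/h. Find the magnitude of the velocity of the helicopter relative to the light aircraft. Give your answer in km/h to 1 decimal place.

Taking east as x and north as y: helicopter velocity = (115.548, -153.338) km/h; light aircraft velocity = (0.000, -277.000) km/h.
Velocity of helicopter relative to light aircraft = (115.548, -153.338) − (0.000, -277.000) = (115.548, 123.662) km/h.
Magnitude = |(115.548, 123.662)| = 169.245 km/h.

169.2 km/h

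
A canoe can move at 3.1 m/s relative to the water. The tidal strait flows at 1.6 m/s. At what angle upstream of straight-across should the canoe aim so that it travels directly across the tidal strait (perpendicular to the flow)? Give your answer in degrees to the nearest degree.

To cancel the current, the upstream component of the canoe's velocity must equal the flow: 3.1 sin θ = 1.6.
sin θ = 1.6 / 3.1 = 0.5161.
θ = arcsin(0.5161) = 31.073°.

31°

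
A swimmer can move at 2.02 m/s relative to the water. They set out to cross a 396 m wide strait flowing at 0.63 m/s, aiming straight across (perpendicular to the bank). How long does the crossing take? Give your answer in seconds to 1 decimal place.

196.0 s

The component of the swimmer's velocity perpendicular to the bank is 2.02 m/s.
The flow acts along the bank and has no component across it.
Time = 396 / 2.020 = 196.040 s.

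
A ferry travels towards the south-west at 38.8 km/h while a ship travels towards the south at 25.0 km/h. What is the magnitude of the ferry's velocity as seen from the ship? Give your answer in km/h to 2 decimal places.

27.54 km/h

Taking east as x and north as y: ferry velocity = (-27.436, -27.436) km/h; ship velocity = (0.000, -25.000) km/h.
Velocity of ferry relative to ship = (-27.436, -27.436) − (0.000, -25.000) = (-27.436, -2.436) km/h.
Magnitude = |(-27.436, -2.436)| = 27.544 km/h.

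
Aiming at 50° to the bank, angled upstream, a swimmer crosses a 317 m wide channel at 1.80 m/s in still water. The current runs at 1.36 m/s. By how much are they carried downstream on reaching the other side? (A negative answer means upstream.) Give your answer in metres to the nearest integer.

47 m

Perpendicular speed = 1.379 m/s; crossing time = 317 / 1.379 = 229.897 s.
Net downstream speed = 0.203 m/s.
Drift = 0.203 × 229.897 = 46.665 m (downstream).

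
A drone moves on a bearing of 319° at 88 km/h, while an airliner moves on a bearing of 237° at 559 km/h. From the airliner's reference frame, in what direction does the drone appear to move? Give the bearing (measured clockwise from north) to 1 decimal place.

047.9°

Taking east as x and north as y: drone velocity = (-57.733, 66.414) km/h; airliner velocity = (-468.817, -304.453) km/h.
Velocity of drone relative to airliner = (-57.733, 66.414) − (-468.817, -304.453) = (411.084, 370.868) km/h.
Bearing = atan2(411.08, 370.87) = 47.94° clockwise from north.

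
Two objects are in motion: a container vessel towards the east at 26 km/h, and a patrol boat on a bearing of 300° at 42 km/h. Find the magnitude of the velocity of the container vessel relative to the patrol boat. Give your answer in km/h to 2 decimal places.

65.81 km/h

Taking east as x and north as y: container vessel velocity = (26.000, 0.000) km/h; patrol boat velocity = (-36.373, 21.000) km/h.
Velocity of container vessel relative to patrol boat = (26.000, 0.000) − (-36.373, 21.000) = (62.373, -21.000) km/h.
Magnitude = |(62.373, -21.000)| = 65.813 km/h.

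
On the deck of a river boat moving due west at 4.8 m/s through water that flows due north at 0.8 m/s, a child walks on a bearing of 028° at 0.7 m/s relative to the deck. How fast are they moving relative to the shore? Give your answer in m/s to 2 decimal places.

4.69 m/s

In east/north components (m/s): child relative to river boat = (0.329, 0.618); river boat relative to water = (-4.800, 0.000); water relative to ground = (0.000, 0.800).
Sum = (-4.471, 1.418) m/s.
Speed = |(-4.471, 1.418)| = 4.691 m/s.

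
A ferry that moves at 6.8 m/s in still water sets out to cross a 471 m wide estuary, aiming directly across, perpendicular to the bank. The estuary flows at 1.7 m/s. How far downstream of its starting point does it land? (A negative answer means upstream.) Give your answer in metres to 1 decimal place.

Perpendicular speed = 6.800 m/s; crossing time = 471 / 6.800 = 69.265 s.
Net downstream speed = 1.700 m/s.
Drift = 1.700 × 69.265 = 117.750 m (downstream).

117.8 m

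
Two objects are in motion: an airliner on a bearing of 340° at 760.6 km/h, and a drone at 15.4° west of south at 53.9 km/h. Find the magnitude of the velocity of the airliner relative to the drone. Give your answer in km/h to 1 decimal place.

Taking east as x and north as y: airliner velocity = (-260.141, 714.730) km/h; drone velocity = (-14.313, -51.965) km/h.
Velocity of airliner relative to drone = (-260.141, 714.730) − (-14.313, -51.965) = (-245.827, 766.695) km/h.
Magnitude = |(-245.827, 766.695)| = 805.141 km/h.

805.1 km/h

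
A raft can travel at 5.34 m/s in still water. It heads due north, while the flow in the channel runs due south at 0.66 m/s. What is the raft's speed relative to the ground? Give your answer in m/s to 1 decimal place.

4.7 m/s

Taking east as x and north as y: velocity relative to the water = (0.000, 5.340) m/s; the water relative to ground = (0.000, -0.660) m/s.
Velocity relative to ground = (0.000, 5.340) + (0.000, -0.660) = (0.000, 4.680) m/s.
Speed = |(0.000, 4.680)| = 4.680 m/s.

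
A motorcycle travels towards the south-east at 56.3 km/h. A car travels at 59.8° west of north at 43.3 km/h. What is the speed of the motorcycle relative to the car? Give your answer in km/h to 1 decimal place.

98.8 km/h

Taking east as x and north as y: motorcycle velocity = (39.810, -39.810) km/h; car velocity = (-37.423, 21.781) km/h.
Velocity of motorcycle relative to car = (39.810, -39.810) − (-37.423, 21.781) = (77.233, -61.591) km/h.
Magnitude = |(77.233, -61.591)| = 98.785 km/h.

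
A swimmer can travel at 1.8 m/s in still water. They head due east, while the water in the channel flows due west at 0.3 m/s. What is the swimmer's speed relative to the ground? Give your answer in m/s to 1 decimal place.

Taking east as x and north as y: velocity relative to the water = (1.800, 0.000) m/s; the water relative to ground = (-0.300, 0.000) m/s.
Velocity relative to ground = (1.800, 0.000) + (-0.300, 0.000) = (1.500, 0.000) m/s.
Speed = |(1.500, 0.000)| = 1.500 m/s.

1.5 m/s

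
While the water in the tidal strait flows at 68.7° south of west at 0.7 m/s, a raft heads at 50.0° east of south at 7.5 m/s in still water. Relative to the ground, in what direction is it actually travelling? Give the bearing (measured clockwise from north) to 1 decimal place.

Taking east as x and north as y: velocity relative to the water = (5.745, -4.821) m/s; the water relative to ground = (-0.254, -0.652) m/s.
Velocity relative to ground = (5.745, -4.821) + (-0.254, -0.652) = (5.491, -5.473) m/s.
Bearing = atan2(5.49, -5.47) = 134.91° clockwise from north.

134.9°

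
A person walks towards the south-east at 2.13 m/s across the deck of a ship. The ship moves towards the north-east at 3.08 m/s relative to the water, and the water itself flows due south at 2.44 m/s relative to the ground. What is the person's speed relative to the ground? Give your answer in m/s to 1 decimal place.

In east/north components (m/s): person relative to ship = (1.506, -1.506); ship relative to water = (2.178, 2.178); water relative to ground = (0.000, -2.440).
Sum = (3.684, -1.768) m/s.
Speed = |(3.684, -1.768)| = 4.086 m/s.

4.1 m/s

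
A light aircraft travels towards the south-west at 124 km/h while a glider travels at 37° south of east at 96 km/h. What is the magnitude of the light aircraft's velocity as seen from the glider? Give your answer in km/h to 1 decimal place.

Taking east as x and north as y: light aircraft velocity = (-87.681, -87.681) km/h; glider velocity = (76.669, -57.774) km/h.
Velocity of light aircraft relative to glider = (-87.681, -87.681) − (76.669, -57.774) = (-164.350, -29.907) km/h.
Magnitude = |(-164.350, -29.907)| = 167.049 km/h.

167.0 km/h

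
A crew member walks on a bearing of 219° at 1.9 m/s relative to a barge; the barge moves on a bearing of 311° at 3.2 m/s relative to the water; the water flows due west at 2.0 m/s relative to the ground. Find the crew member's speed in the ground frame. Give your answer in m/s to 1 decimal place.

In east/north components (m/s): crew member relative to barge = (-1.196, -1.477); barge relative to water = (-2.415, 2.099); water relative to ground = (-2.000, 0.000).
Sum = (-5.611, 0.623) m/s.
Speed = |(-5.611, 0.623)| = 5.645 m/s.

5.6 m/s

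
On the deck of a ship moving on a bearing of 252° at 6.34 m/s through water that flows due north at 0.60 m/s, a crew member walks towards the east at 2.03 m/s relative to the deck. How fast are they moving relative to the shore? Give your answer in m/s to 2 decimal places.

4.22 m/s

In east/north components (m/s): crew member relative to ship = (2.030, 0.000); ship relative to water = (-6.030, -1.959); water relative to ground = (0.000, 0.600).
Sum = (-4.000, -1.359) m/s.
Speed = |(-4.000, -1.359)| = 4.224 m/s.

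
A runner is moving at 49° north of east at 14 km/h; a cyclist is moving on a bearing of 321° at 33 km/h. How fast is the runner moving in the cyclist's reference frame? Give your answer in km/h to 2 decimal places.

33.53 km/h

Taking east as x and north as y: runner velocity = (9.185, 10.566) km/h; cyclist velocity = (-20.768, 25.646) km/h.
Velocity of runner relative to cyclist = (9.185, 10.566) − (-20.768, 25.646) = (29.952, -15.080) km/h.
Magnitude = |(29.952, -15.080)| = 33.534 km/h.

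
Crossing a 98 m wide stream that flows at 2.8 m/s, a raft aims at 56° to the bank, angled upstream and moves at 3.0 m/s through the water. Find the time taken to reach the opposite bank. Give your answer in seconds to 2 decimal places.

The component of the raft's velocity perpendicular to the bank is 3.0 × sin 56° = 2.487 m/s.
The current is parallel to the bank, so it does not affect the crossing time.
Time = 98 / 2.487 = 39.403 s.

39.40 s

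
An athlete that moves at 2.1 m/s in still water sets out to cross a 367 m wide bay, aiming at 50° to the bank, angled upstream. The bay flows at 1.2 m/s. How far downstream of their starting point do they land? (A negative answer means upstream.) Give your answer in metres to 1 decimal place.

Perpendicular speed = 1.609 m/s; crossing time = 367 / 1.609 = 228.135 s.
Net downstream speed = -0.150 m/s.
Drift = -0.150 × 228.135 = -34.187 m (upstream).

-34.2 m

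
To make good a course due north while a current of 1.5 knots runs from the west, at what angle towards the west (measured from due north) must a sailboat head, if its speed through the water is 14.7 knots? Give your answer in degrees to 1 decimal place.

The current pushes perpendicular to the desired track; the heading must have a component into the current equal to 1.5 knots: 14.7 sin θ = 1.5.
sin θ = 0.1020, so θ = 5.857°.

5.9°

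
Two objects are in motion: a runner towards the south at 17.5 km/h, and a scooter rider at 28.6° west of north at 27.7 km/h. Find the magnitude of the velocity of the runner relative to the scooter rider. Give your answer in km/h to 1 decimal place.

43.9 km/h

Taking east as x and north as y: runner velocity = (0.000, -17.500) km/h; scooter rider velocity = (-13.260, 24.320) km/h.
Velocity of runner relative to scooter rider = (0.000, -17.500) − (-13.260, 24.320) = (13.260, -41.820) km/h.
Magnitude = |(13.260, -41.820)| = 43.872 km/h.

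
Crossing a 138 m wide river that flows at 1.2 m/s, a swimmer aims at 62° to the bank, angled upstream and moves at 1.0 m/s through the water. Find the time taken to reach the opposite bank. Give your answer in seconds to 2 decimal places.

156.29 s

The component of the swimmer's velocity perpendicular to the bank is 1.0 × sin 62° = 0.883 m/s.
Only the cross-stream component determines the crossing time; the current contributes nothing perpendicular to the bank.
Time = 138 / 0.883 = 156.295 s.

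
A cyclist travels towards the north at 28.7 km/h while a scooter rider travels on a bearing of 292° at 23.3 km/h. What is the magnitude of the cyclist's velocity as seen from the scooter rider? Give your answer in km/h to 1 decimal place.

Taking east as x and north as y: cyclist velocity = (0.000, 28.700) km/h; scooter rider velocity = (-21.603, 8.728) km/h.
Velocity of cyclist relative to scooter rider = (0.000, 28.700) − (-21.603, 8.728) = (21.603, 19.972) km/h.
Magnitude = |(21.603, 19.972)| = 29.421 km/h.

29.4 km/h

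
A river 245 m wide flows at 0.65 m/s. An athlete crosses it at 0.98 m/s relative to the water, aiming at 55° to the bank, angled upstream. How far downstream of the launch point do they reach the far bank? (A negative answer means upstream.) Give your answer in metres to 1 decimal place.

26.8 m

Perpendicular speed = 0.803 m/s; crossing time = 245 / 0.803 = 305.194 s.
Net downstream speed = 0.088 m/s.
Drift = 0.088 × 305.194 = 26.825 m (downstream).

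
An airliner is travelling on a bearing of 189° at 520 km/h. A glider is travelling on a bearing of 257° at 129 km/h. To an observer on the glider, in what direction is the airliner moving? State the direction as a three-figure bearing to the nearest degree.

Taking east as x and north as y: airliner velocity = (-81.346, -513.598) km/h; glider velocity = (-125.694, -29.019) km/h.
Velocity of airliner relative to glider = (-81.346, -513.598) − (-125.694, -29.019) = (44.348, -484.579) km/h.
Bearing = atan2(44.35, -484.58) = 174.77° clockwise from north.

175°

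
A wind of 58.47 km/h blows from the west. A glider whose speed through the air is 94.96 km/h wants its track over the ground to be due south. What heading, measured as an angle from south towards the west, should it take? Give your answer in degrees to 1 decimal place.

The wind pushes perpendicular to the desired track; the heading must have a component into the wind equal to 58.47 km/h: 94.96 sin θ = 58.47.
sin θ = 0.6157, so θ = 38.005°.

38.0°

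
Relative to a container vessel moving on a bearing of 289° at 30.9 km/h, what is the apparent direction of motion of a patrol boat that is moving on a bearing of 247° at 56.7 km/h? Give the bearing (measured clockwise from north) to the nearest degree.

Taking east as x and north as y: patrol boat velocity = (-52.193, -22.154) km/h; container vessel velocity = (-29.217, 10.060) km/h.
Velocity of patrol boat relative to container vessel = (-52.193, -22.154) − (-29.217, 10.060) = (-22.976, -32.215) km/h.
Bearing = atan2(-22.98, -32.21) = 215.50° clockwise from north.

215°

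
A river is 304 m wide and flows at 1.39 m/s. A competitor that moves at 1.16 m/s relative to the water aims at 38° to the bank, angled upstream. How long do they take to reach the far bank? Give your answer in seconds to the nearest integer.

426 s

The component of the competitor's velocity perpendicular to the bank is 1.16 × sin 38° = 0.714 m/s.
The flow acts along the bank and has no component across it.
Time = 304 / 0.714 = 425.671 s.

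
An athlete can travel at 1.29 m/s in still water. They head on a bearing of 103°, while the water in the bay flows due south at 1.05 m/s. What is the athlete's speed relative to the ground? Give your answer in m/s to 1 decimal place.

1.8 m/s

Taking east as x and north as y: velocity relative to the water = (1.257, -0.290) m/s; the water relative to ground = (0.000, -1.050) m/s.
Velocity relative to ground = (1.257, -0.290) + (0.000, -1.050) = (1.257, -1.340) m/s.
Speed = |(1.257, -1.340)| = 1.837 m/s.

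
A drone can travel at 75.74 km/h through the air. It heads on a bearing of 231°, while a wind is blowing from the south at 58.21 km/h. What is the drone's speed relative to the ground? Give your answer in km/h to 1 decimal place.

59.8 km/h

Taking east as x and north as y: velocity relative to the air = (-58.861, -47.665) km/h; the air relative to ground = (0.000, 58.210) km/h.
Velocity relative to ground = (-58.861, -47.665) + (0.000, 58.210) = (-58.861, 10.545) km/h.
Speed = |(-58.861, 10.545)| = 59.798 km/h.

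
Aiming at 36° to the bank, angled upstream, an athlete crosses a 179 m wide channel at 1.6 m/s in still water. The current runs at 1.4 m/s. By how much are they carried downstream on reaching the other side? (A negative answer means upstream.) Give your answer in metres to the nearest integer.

Perpendicular speed = 0.940 m/s; crossing time = 179 / 0.940 = 190.333 s.
Net downstream speed = 0.106 m/s.
Drift = 0.106 × 190.333 = 20.094 m (downstream).

20 m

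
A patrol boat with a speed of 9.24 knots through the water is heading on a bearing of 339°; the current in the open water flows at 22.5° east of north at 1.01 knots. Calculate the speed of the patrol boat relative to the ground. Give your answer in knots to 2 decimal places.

Taking east as x and north as y: velocity relative to the water = (-3.311, 8.626) knots; the water relative to ground = (0.387, 0.933) knots.
Velocity relative to ground = (-3.311, 8.626) + (0.387, 0.933) = (-2.925, 9.559) knots.
Speed = |(-2.925, 9.559)| = 9.997 knots.

10.00 knots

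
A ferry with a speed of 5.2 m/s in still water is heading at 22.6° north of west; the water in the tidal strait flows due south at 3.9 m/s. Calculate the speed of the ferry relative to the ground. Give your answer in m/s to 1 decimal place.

Taking east as x and north as y: velocity relative to the water = (-4.801, 1.998) m/s; the water relative to ground = (0.000, -3.900) m/s.
Velocity relative to ground = (-4.801, 1.998) + (0.000, -3.900) = (-4.801, -1.902) m/s.
Speed = |(-4.801, -1.902)| = 5.164 m/s.

5.2 m/s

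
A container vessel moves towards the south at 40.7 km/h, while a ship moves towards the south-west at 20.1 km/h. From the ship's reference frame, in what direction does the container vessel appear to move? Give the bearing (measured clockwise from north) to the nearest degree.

152°

Taking east as x and north as y: container vessel velocity = (0.000, -40.700) km/h; ship velocity = (-14.213, -14.213) km/h.
Velocity of container vessel relative to ship = (0.000, -40.700) − (-14.213, -14.213) = (14.213, -26.487) km/h.
Bearing = atan2(14.21, -26.49) = 151.78° clockwise from north.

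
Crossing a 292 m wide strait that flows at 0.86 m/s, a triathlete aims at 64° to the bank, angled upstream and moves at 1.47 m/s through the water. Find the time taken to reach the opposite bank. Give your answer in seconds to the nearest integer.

The component of the triathlete's velocity perpendicular to the bank is 1.47 × sin 64° = 1.321 m/s.
Only the cross-stream component determines the crossing time; the current contributes nothing perpendicular to the bank.
Time = 292 / 1.321 = 221.007 s.

221 s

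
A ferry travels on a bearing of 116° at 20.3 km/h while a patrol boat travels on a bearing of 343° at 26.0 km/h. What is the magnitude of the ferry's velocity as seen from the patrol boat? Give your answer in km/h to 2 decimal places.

Taking east as x and north as y: ferry velocity = (18.246, -8.899) km/h; patrol boat velocity = (-7.602, 24.864) km/h.
Velocity of ferry relative to patrol boat = (18.246, -8.899) − (-7.602, 24.864) = (25.847, -33.763) km/h.
Magnitude = |(25.847, -33.763)| = 42.521 km/h.

42.52 km/h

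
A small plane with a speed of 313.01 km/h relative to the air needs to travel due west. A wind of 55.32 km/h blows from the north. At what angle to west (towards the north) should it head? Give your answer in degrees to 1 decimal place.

The wind pushes perpendicular to the desired track; the heading must have a component into the wind equal to 55.32 km/h: 313.01 sin θ = 55.32.
sin θ = 0.1767, so θ = 10.180°.

10.2°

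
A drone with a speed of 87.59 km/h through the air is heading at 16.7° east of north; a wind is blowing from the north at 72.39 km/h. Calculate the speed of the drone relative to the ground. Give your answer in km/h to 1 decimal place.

Taking east as x and north as y: velocity relative to the air = (25.170, 83.896) km/h; the air relative to ground = (0.000, -72.390) km/h.
Velocity relative to ground = (25.170, 83.896) + (0.000, -72.390) = (25.170, 11.506) km/h.
Speed = |(25.170, 11.506)| = 27.675 km/h.

27.7 km/h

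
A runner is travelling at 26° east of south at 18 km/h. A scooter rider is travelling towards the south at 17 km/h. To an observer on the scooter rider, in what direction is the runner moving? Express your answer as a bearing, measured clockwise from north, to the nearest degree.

Taking east as x and north as y: runner velocity = (7.891, -16.178) km/h; scooter rider velocity = (0.000, -17.000) km/h.
Velocity of runner relative to scooter rider = (7.891, -16.178) − (0.000, -17.000) = (7.891, 0.822) km/h.
Bearing = atan2(7.89, 0.82) = 84.05° clockwise from north.

084°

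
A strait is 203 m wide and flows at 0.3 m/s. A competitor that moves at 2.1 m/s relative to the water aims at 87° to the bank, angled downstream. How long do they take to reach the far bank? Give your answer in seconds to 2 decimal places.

96.80 s

The component of the competitor's velocity perpendicular to the bank is 2.1 × sin 87° = 2.097 m/s.
The flow acts along the bank and has no component across it.
Time = 203 / 2.097 = 96.799 s.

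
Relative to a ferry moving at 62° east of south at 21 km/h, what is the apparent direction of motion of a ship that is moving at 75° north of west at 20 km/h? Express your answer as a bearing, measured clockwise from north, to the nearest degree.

Taking east as x and north as y: ship velocity = (-5.176, 19.319) km/h; ferry velocity = (18.542, -9.859) km/h.
Velocity of ship relative to ferry = (-5.176, 19.319) − (18.542, -9.859) = (-23.718, 29.177) km/h.
Bearing = atan2(-23.72, 29.18) = 320.89° clockwise from north.

321°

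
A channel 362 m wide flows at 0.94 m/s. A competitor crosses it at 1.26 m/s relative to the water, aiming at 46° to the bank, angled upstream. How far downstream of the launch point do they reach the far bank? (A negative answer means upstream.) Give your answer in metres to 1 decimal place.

25.9 m

Perpendicular speed = 0.906 m/s; crossing time = 362 / 0.906 = 399.396 s.
Net downstream speed = 0.065 m/s.
Drift = 0.065 × 399.396 = 25.853 m (downstream).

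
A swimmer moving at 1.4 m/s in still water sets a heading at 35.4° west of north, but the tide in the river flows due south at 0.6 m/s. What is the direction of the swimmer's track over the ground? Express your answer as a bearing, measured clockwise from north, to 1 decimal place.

303.7°

Taking east as x and north as y: velocity relative to the water = (-0.811, 1.141) m/s; the water relative to ground = (0.000, -0.600) m/s.
Velocity relative to ground = (-0.811, 1.141) + (0.000, -0.600) = (-0.811, 0.541) m/s.
Bearing = atan2(-0.81, 0.54) = 303.72° clockwise from north.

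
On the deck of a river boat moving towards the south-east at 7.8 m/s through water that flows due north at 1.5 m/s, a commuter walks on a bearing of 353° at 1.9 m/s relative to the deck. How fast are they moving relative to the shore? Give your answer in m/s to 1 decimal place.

5.7 m/s

In east/north components (m/s): commuter relative to river boat = (-0.232, 1.886); river boat relative to water = (5.515, -5.515); water relative to ground = (0.000, 1.500).
Sum = (5.284, -2.130) m/s.
Speed = |(5.284, -2.130)| = 5.697 m/s.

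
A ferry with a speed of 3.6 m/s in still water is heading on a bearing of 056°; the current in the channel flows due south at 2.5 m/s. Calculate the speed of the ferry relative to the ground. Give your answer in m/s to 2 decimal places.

Taking east as x and north as y: velocity relative to the water = (2.985, 2.013) m/s; the water relative to ground = (0.000, -2.500) m/s.
Velocity relative to ground = (2.985, 2.013) + (0.000, -2.500) = (2.985, -0.487) m/s.
Speed = |(2.985, -0.487)| = 3.024 m/s.

3.02 m/s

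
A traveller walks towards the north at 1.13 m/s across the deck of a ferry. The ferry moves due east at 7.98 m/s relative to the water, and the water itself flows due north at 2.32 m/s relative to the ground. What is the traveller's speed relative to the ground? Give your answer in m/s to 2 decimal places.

In east/north components (m/s): traveller relative to ferry = (0.000, 1.130); ferry relative to water = (7.980, 0.000); water relative to ground = (0.000, 2.320).
Sum = (7.980, 3.450) m/s.
Speed = |(7.980, 3.450)| = 8.694 m/s.

8.69 m/s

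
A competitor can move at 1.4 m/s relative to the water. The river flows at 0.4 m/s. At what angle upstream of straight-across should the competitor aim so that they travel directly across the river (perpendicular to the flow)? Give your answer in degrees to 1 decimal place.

16.6°

To cancel the current, the upstream component of the competitor's velocity must equal the flow: 1.4 sin θ = 0.4.
sin θ = 0.4 / 1.4 = 0.2857.
θ = arcsin(0.2857) = 16.602°.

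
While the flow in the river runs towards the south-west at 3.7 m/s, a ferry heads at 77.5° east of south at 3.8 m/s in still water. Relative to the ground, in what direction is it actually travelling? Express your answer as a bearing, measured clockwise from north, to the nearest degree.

162°

Taking east as x and north as y: velocity relative to the water = (3.710, -0.822) m/s; the water relative to ground = (-2.616, -2.616) m/s.
Velocity relative to ground = (3.710, -0.822) + (-2.616, -2.616) = (1.094, -3.439) m/s.
Bearing = atan2(1.09, -3.44) = 162.36° clockwise from north.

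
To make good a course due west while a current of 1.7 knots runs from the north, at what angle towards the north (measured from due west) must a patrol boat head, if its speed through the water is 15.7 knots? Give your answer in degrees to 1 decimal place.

The current pushes perpendicular to the desired track; the heading must have a component into the current equal to 1.7 knots: 15.7 sin θ = 1.7.
sin θ = 0.1083, so θ = 6.216°.

6.2°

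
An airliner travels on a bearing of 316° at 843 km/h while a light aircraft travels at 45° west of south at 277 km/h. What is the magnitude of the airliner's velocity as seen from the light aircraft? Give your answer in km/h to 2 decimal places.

Taking east as x and north as y: airliner velocity = (-585.597, 606.403) km/h; light aircraft velocity = (-195.869, -195.869) km/h.
Velocity of airliner relative to light aircraft = (-585.597, 606.403) − (-195.869, -195.869) = (-389.728, 802.272) km/h.
Magnitude = |(-389.728, 802.272)| = 891.924 km/h.

891.92 km/h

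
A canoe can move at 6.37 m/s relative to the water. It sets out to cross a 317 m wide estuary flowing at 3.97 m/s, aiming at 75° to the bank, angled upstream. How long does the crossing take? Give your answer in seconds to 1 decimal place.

51.5 s

The component of the canoe's velocity perpendicular to the bank is 6.37 × sin 75° = 6.153 m/s.
Only the cross-stream component determines the crossing time; the current contributes nothing perpendicular to the bank.
Time = 317 / 6.153 = 51.520 s.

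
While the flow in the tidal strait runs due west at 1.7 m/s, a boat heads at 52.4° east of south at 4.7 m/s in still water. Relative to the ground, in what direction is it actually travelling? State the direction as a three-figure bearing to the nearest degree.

145°

Taking east as x and north as y: velocity relative to the water = (3.724, -2.868) m/s; the water relative to ground = (-1.700, 0.000) m/s.
Velocity relative to ground = (3.724, -2.868) + (-1.700, 0.000) = (2.024, -2.868) m/s.
Bearing = atan2(2.02, -2.87) = 144.79° clockwise from north.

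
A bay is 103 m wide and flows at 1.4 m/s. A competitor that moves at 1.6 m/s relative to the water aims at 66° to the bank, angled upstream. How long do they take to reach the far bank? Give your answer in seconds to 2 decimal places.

The component of the competitor's velocity perpendicular to the bank is 1.6 × sin 66° = 1.462 m/s.
The current is parallel to the bank, so it does not affect the crossing time.
Time = 103 / 1.462 = 70.467 s.

70.47 s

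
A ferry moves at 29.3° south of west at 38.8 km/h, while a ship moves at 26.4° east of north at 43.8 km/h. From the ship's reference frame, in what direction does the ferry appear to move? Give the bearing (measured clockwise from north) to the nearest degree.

222°

Taking east as x and north as y: ferry velocity = (-33.836, -18.988) km/h; ship velocity = (19.475, 39.232) km/h.
Velocity of ferry relative to ship = (-33.836, -18.988) − (19.475, 39.232) = (-53.311, -58.220) km/h.
Bearing = atan2(-53.31, -58.22) = 222.48° clockwise from north.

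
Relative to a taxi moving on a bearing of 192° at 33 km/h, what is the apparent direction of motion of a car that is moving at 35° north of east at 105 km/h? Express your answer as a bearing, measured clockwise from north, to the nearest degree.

045°

Taking east as x and north as y: car velocity = (86.011, 60.226) km/h; taxi velocity = (-6.861, -32.279) km/h.
Velocity of car relative to taxi = (86.011, 60.226) − (-6.861, -32.279) = (92.872, 92.504) km/h.
Bearing = atan2(92.87, 92.50) = 45.11° clockwise from north.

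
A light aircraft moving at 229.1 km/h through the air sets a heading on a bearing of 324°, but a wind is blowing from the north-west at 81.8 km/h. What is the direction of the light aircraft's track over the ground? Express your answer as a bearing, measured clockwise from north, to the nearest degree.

329°

Taking east as x and north as y: velocity relative to the air = (-134.662, 185.346) km/h; the air relative to ground = (57.841, -57.841) km/h.
Velocity relative to ground = (-134.662, 185.346) + (57.841, -57.841) = (-76.820, 127.504) km/h.
Bearing = atan2(-76.82, 127.50) = 328.93° clockwise from north.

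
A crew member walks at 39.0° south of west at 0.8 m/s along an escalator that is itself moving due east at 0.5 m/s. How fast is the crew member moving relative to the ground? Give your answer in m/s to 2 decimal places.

0.52 m/s

Taking east as x and north as y: escalator velocity = (0.500, 0.000) m/s; crew member velocity relative to escalator = (-0.622, -0.503) m/s.
Velocity relative to ground = (0.500, 0.000) + (-0.622, -0.503) = (-0.122, -0.503) m/s.
Speed = |(-0.122, -0.503)| = 0.518 m/s.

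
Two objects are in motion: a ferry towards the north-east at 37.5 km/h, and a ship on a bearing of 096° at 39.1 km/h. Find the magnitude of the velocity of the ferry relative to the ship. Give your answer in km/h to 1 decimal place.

Taking east as x and north as y: ferry velocity = (26.517, 26.517) km/h; ship velocity = (38.886, -4.087) km/h.
Velocity of ferry relative to ship = (26.517, 26.517) − (38.886, -4.087) = (-12.369, 30.604) km/h.
Magnitude = |(-12.369, 30.604)| = 33.009 km/h.

33.0 km/h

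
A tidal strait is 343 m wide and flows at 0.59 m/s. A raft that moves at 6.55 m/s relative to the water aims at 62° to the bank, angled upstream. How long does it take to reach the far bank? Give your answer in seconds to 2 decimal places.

The component of the raft's velocity perpendicular to the bank is 6.55 × sin 62° = 5.783 m/s.
The flow acts along the bank and has no component across it.
Time = 343 / 5.783 = 59.309 s.

59.31 s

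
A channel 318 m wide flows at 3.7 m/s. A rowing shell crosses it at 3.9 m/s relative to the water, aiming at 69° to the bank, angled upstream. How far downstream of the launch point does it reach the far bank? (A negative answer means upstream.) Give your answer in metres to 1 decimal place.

Perpendicular speed = 3.641 m/s; crossing time = 318 / 3.641 = 87.340 s.
Net downstream speed = 2.302 m/s.
Drift = 2.302 × 87.340 = 201.087 m (downstream).

201.1 m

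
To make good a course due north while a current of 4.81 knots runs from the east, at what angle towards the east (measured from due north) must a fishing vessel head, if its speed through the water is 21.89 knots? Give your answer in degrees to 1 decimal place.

The current pushes perpendicular to the desired track; the heading must have a component into the current equal to 4.81 knots: 21.89 sin θ = 4.81.
sin θ = 0.2197, so θ = 12.693°.

12.7°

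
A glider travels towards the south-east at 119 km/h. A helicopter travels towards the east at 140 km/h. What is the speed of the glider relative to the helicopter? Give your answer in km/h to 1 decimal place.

101.0 km/h

Taking east as x and north as y: glider velocity = (84.146, -84.146) km/h; helicopter velocity = (140.000, 0.000) km/h.
Velocity of glider relative to helicopter = (84.146, -84.146) − (140.000, 0.000) = (-55.854, -84.146) km/h.
Magnitude = |(-55.854, -84.146)| = 100.996 km/h.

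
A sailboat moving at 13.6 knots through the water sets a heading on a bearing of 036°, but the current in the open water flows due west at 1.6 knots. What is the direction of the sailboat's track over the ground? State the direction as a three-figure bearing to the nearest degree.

Taking east as x and north as y: velocity relative to the water = (7.994, 11.003) knots; the water relative to ground = (-1.600, 0.000) knots.
Velocity relative to ground = (7.994, 11.003) + (-1.600, 0.000) = (6.394, 11.003) knots.
Bearing = atan2(6.39, 11.00) = 30.16° clockwise from north.

030°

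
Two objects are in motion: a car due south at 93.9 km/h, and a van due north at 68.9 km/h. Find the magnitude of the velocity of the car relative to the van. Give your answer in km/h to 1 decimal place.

Taking east as x and north as y: car velocity = (0.000, -93.900) km/h; van velocity = (0.000, 68.900) km/h.
Velocity of car relative to van = (0.000, -93.900) − (0.000, 68.900) = (0.000, -162.800) km/h.
Magnitude = |(0.000, -162.800)| = 162.800 km/h.

162.8 km/h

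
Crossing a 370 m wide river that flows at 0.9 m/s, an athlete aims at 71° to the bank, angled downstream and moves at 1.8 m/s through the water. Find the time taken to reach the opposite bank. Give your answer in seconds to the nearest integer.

The component of the athlete's velocity perpendicular to the bank is 1.8 × sin 71° = 1.702 m/s.
The flow acts along the bank and has no component across it.
Time = 370 / 1.702 = 217.400 s.

217 s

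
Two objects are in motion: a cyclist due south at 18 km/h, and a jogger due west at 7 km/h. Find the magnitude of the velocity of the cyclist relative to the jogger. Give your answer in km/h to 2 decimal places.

19.31 km/h

Taking east as x and north as y: cyclist velocity = (0.000, -18.000) km/h; jogger velocity = (-7.000, 0.000) km/h.
Velocity of cyclist relative to jogger = (0.000, -18.000) − (-7.000, 0.000) = (7.000, -18.000) km/h.
Magnitude = |(7.000, -18.000)| = 19.313 km/h.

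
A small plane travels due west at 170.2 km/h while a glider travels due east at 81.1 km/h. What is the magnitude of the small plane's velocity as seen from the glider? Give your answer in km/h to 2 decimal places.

251.30 km/h

Taking east as x and north as y: small plane velocity = (-170.200, 0.000) km/h; glider velocity = (81.100, 0.000) km/h.
Velocity of small plane relative to glider = (-170.200, 0.000) − (81.100, 0.000) = (-251.300, 0.000) km/h.
Magnitude = |(-251.300, 0.000)| = 251.300 km/h.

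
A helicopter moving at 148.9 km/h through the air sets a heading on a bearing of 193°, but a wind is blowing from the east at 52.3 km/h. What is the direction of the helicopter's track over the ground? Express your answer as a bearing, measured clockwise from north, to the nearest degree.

211°

Taking east as x and north as y: velocity relative to the air = (-33.495, -145.084) km/h; the air relative to ground = (-52.300, 0.000) km/h.
Velocity relative to ground = (-33.495, -145.084) + (-52.300, 0.000) = (-85.795, -145.084) km/h.
Bearing = atan2(-85.80, -145.08) = 210.60° clockwise from north.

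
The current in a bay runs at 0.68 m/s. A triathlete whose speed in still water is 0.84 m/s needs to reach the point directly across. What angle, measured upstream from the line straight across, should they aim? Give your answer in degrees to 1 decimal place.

54.0°

To cancel the current, the upstream component of the triathlete's velocity must equal the flow: 0.84 sin θ = 0.68.
sin θ = 0.68 / 0.84 = 0.8095.
θ = arcsin(0.8095) = 54.049°.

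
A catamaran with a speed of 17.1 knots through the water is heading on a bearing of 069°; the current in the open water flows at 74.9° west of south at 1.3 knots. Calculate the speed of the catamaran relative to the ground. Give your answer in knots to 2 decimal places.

15.81 knots

Taking east as x and north as y: velocity relative to the water = (15.964, 6.128) knots; the water relative to ground = (-1.255, -0.339) knots.
Velocity relative to ground = (15.964, 6.128) + (-1.255, -0.339) = (14.709, 5.789) knots.
Speed = |(14.709, 5.789)| = 15.807 knots.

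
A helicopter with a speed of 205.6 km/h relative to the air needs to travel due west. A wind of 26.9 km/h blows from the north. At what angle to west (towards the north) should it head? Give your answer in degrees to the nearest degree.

8°

The wind pushes perpendicular to the desired track; the heading must have a component into the wind equal to 26.9 km/h: 205.6 sin θ = 26.9.
sin θ = 0.1308, so θ = 7.518°.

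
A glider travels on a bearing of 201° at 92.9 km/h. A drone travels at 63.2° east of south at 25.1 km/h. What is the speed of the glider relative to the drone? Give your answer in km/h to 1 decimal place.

Taking east as x and north as y: glider velocity = (-33.292, -86.730) km/h; drone velocity = (22.404, -11.317) km/h.
Velocity of glider relative to drone = (-33.292, -86.730) − (22.404, -11.317) = (-55.696, -75.413) km/h.
Magnitude = |(-55.696, -75.413)| = 93.750 km/h.

93.8 km/h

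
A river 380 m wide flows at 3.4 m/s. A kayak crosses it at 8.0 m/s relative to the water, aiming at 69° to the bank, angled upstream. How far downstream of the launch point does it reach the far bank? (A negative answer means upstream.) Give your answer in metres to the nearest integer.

Perpendicular speed = 7.469 m/s; crossing time = 380 / 7.469 = 50.879 s.
Net downstream speed = 0.533 m/s.
Drift = 0.533 × 50.879 = 27.122 m (downstream).

27 m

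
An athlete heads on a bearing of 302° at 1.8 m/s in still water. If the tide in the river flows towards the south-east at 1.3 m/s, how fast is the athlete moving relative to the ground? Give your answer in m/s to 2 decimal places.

Taking east as x and north as y: velocity relative to the water = (-1.526, 0.954) m/s; the water relative to ground = (0.919, -0.919) m/s.
Velocity relative to ground = (-1.526, 0.954) + (0.919, -0.919) = (-0.607, 0.035) m/s.
Speed = |(-0.607, 0.035)| = 0.608 m/s.

0.61 m/s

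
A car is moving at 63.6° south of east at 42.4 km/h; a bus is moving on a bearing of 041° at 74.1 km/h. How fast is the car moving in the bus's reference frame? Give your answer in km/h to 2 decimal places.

98.51 km/h

Taking east as x and north as y: car velocity = (18.853, -37.978) km/h; bus velocity = (48.614, 55.924) km/h.
Velocity of car relative to bus = (18.853, -37.978) − (48.614, 55.924) = (-29.761, -93.902) km/h.
Magnitude = |(-29.761, -93.902)| = 98.506 km/h.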